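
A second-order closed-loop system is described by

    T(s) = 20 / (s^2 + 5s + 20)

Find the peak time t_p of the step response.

Comparing s^2 + 5s + 20 to s^2 + 2ζωₙs + ωₙ²: ωₙ = √20 ≈ 4.472 rad/s and ζ = 5/(2·√20) ≈ 0.5590.
ζωₙ = 5/2 = 2.5, so ω_d = ωₙ√(1−ζ²) = √(ωₙ² − (ζωₙ)²) = √(20 − 2.5²) = √13.75 ≈ 3.708 rad/s.
t_p = π/ω_d = π/3.708 ≈ 0.8472 s.

t_p ≈ 0.8472 s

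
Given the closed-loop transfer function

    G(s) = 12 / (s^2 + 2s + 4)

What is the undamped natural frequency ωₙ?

ωₙ = 2 rad/s

Compare the denominator to the standard form s^2 + 2ζωₙs + ωₙ².
ωₙ² = 4, so ωₙ = 2 rad/s.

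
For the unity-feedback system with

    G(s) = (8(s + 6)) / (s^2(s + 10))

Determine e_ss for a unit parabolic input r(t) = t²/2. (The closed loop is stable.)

e_ss = 0.2083

G(s) has 2 poles at the origin.
This is a Type 2 system. Ka = lim_{s→0} s^2·G(s) = 48/10 = 24/5.
e_ss = 1/Ka = 1/(24/5) = 5/24 ≈ 0.2083.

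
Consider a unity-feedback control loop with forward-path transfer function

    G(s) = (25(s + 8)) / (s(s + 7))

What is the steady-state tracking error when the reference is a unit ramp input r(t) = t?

e_ss = 0.03500

G(s) has one pole at the origin.
This is a Type 1 system. Kv = lim_{s→0} s·G(s) = 200/7.
e_ss = 1/Kv = 1/(200/7) = 7/200 ≈ 0.03500.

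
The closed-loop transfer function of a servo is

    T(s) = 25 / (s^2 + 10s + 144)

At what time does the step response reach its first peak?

t_p ≈ 0.2880 s

Comparing s^2 + 10s + 144 to s^2 + 2ζωₙs + ωₙ²: ωₙ = 12 rad/s and ζ = 10/(2·12) ≈ 0.4167.
ζωₙ = 10/2 = 5, so ω_d = ωₙ√(1−ζ²) = √(ωₙ² − (ζωₙ)²) = √(144 − 5²) = √119 ≈ 10.91 rad/s.
t_p = π/ω_d = π/10.91 ≈ 0.2880 s.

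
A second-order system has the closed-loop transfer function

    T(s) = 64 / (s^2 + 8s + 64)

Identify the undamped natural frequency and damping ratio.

Compare the denominator to the standard form s^2 + 2ζωₙs + ωₙ².
ωₙ² = 64, so ωₙ = 8 rad/s.
2ζωₙ = 8, so ζ = 8/(2·8) = 0.5.
With ζ = 0.5 the response is underdamped.

ωₙ = 8 rad/s, ζ = 0.5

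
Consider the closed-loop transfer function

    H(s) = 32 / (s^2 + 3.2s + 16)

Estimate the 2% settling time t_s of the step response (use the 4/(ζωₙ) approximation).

t_s ≈ 2.500 s

Comparing s^2 + 3.2s + 16 to s^2 + 2ζωₙs + ωₙ²: ωₙ = 4 rad/s and ζ = 3.2/(2·4) = 0.4.
ζωₙ = 3.2/2 = 1.6, so t_s ≈ 4/(ζωₙ) = 4/1.6 = 2.500 s.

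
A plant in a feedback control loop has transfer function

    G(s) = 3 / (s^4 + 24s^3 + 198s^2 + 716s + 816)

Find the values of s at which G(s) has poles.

s = -5 ± 3j, -12, -2

The poles are the roots of the denominator s^4 + 24s^3 + 198s^2 + 716s + 816 = 0.
Trying s = -12: the polynomial evaluates to 0, so (s + 12) is a factor.
Dividing out leaves s^3 + 12s^2 + 54s + 68 = 0.
This factors further as (s^2 + 10s + 34)(s + 2) = 0.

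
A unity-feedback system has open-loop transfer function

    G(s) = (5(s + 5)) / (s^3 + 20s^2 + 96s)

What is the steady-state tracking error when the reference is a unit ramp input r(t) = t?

e_ss = 3.840

G(s) has one pole at the origin.
This is a Type 1 system. Kv = lim_{s→0} s·G(s) = 25/96.
e_ss = 1/Kv = 1/(25/96) = 96/25 ≈ 3.840.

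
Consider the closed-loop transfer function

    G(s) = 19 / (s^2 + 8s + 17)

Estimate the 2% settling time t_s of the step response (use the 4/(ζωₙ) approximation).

t_s ≈ 1 s

Comparing s^2 + 8s + 17 to s^2 + 2ζωₙs + ωₙ²: ωₙ = √17 ≈ 4.123 rad/s and ζ = 8/(2·√17) ≈ 0.9701.
ζωₙ = 8/2 = 4, so t_s ≈ 4/(ζωₙ) = 4/4 = 1 s.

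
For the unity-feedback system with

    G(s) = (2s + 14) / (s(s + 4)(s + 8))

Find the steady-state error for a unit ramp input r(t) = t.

e_ss = 2.286

G(s) has one pole at the origin.
This is a Type 1 system. Kv = lim_{s→0} s·G(s) = 14/32 = 7/16.
e_ss = 1/Kv = 1/(7/16) = 16/7 ≈ 2.286.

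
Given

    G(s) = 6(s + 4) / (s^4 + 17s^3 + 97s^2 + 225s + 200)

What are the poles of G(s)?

The poles are the roots of the denominator s^4 + 17s^3 + 97s^2 + 225s + 200 = 0.
Trying s = -8: the polynomial evaluates to 0, so (s + 8) is a factor.
Dividing out leaves s^3 + 9s^2 + 25s + 25 = 0.
This factors further as (s + 5)(s^2 + 4s + 5) = 0.

s = -8, -5, -2 + j, -2 - j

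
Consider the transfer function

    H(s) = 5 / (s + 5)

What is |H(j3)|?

Substitute s = j3: numerator = 5, denominator = 5 + j3.
|H(j3)| = |5| / |5 + j3| = 5 / 5.8310 ≈ 0.8575.

|H(j3)| ≈ 0.8575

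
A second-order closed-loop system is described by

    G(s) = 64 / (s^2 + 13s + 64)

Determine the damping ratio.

ζ = 0.8125

Compare the denominator to the standard form s^2 + 2ζωₙs + ωₙ².
ωₙ² = 64, so ωₙ = 8 rad/s.
2ζωₙ = 13, so ζ = 13/(2·8) = 0.8125.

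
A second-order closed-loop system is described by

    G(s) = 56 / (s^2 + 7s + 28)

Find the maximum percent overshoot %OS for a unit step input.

%OS ≈ 6.26%

Comparing s^2 + 7s + 28 to s^2 + 2ζωₙs + ωₙ²: ωₙ = √28 ≈ 5.292 rad/s and ζ = 7/(2·√28) ≈ 0.6614.
%OS = 100·exp(−πζ/√(1−ζ²)) = 100·exp(−π·0.6614/√(1−0.6614²)) ≈ 6.26%.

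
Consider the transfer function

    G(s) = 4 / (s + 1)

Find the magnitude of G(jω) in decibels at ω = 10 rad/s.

|G(j10)|_dB ≈ -8.00 dB

Substitute s = j10: numerator = 4, denominator = 1 + j10.
|G(j10)| = |4| / |1 + j10| = 4 / 10.050 ≈ 0.3980.
In decibels: 20·log₁₀(0.3980) ≈ -8.00 dB.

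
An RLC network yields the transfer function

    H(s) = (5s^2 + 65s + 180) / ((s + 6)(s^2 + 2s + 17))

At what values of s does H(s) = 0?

s = -4, -9

Set the numerator to zero: 5s^2 + 65s + 180 = 0, i.e. 5·(s^2 + 13s + 36) = 0.
Factoring: (s + 4)(s + 9) = 0.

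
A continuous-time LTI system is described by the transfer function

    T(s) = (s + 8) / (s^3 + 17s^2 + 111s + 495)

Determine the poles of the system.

s = -3 ± 6j, -11

The poles are the roots of the denominator s^3 + 17s^2 + 111s + 495 = 0.
Trying s = -11: the polynomial evaluates to 0, so (s + 11) is a factor.
Dividing out leaves s^2 + 6s + 45 = 0.
The quadratic formula then gives s = -3 ± 6j.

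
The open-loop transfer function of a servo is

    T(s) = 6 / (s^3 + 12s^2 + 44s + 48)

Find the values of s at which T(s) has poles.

s = -4, -6, -2

The poles are the roots of the denominator s^3 + 12s^2 + 44s + 48 = 0.
Trying s = -4: the polynomial evaluates to 0, so (s + 4) is a factor.
Dividing out leaves s^2 + 8s + 12 = 0.
Factoring the quadratic: (s + 6)(s + 2) = 0.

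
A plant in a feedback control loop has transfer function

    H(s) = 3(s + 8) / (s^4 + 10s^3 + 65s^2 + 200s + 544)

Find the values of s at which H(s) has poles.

The poles are the roots of the denominator s^4 + 10s^3 + 65s^2 + 200s + 544 = 0.
No real roots exist; factor into two real quadratics: (s^2 + 2s + 17)(s^2 + 8s + 32) = 0.
Each quadratic gives a conjugate pair via the quadratic formula.

s = -1 ± 4j, -4 ± 4j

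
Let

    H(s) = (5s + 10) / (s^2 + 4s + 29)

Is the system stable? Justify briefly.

The poles can be read from the denominator factors: s = -2 + 5j, -2 - 5j.
Since all poles lie strictly in the left half-plane, the system is stable.

stable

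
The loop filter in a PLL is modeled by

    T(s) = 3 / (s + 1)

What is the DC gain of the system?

T(0) = 3

Set s = 0: T(0) = (3) / (1) = 3.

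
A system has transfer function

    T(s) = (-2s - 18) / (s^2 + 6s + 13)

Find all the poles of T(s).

The poles are the roots of the denominator s^2 + 6s + 13 = 0.
Using the quadratic formula: s = (-6 ± √(-16))/2 = -3 ± 2j.

s = -3 + 2j, -3 - 2j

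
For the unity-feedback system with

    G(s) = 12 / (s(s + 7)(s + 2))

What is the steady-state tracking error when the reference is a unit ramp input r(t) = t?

e_ss = 1.167

G(s) has one pole at the origin.
This is a Type 1 system. Kv = lim_{s→0} s·G(s) = 12/14 = 6/7.
e_ss = 1/Kv = 1/(6/7) = 7/6 ≈ 1.167.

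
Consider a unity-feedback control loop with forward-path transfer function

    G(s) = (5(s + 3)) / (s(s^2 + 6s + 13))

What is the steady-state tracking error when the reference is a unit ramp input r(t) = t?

G(s) has one pole at the origin.
This is a Type 1 system. Kv = lim_{s→0} s·G(s) = 15/13.
e_ss = 1/Kv = 1/(15/13) = 13/15 ≈ 0.8667.

e_ss = 0.8667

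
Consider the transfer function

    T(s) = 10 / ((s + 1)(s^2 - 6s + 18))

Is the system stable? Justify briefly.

The poles can be read from the denominator factors: s = -1, 3 ± 3j.
Since the pole(s) at s = 3 + 3j, 3 - 3j lie in the right half-plane, the system is unstable.

unstable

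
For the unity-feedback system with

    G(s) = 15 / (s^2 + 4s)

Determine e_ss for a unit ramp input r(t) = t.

G(s) has one pole at the origin.
This is a Type 1 system. Kv = lim_{s→0} s·G(s) = 15/4.
e_ss = 1/Kv = 1/(15/4) = 4/15 ≈ 0.2667.

e_ss = 0.2667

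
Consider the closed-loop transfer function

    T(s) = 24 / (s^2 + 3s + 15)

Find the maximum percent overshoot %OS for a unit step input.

Comparing s^2 + 3s + 15 to s^2 + 2ζωₙs + ωₙ²: ωₙ = √15 ≈ 3.873 rad/s and ζ = 3/(2·√15) ≈ 0.3873.
%OS = 100·exp(−πζ/√(1−ζ²)) = 100·exp(−π·0.3873/√(1−0.3873²)) ≈ 26.7%.

%OS ≈ 26.7%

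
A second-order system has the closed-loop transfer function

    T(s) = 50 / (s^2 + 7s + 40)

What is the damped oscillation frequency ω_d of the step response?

ω_d ≈ 5.268 rad/s

Comparing s^2 + 7s + 40 to s^2 + 2ζωₙs + ωₙ²: ωₙ = √40 ≈ 6.325 rad/s and ζ = 7/(2·√40) ≈ 0.5534.
ζωₙ = 7/2 = 3.5, so ω_d = ωₙ√(1−ζ²) = √(ωₙ² − (ζωₙ)²) = √(40 − 3.5²) = √27.75 ≈ 5.268 rad/s.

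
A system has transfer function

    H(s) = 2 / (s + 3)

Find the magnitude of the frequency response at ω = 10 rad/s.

Substitute s = j10: numerator = 2, denominator = 3 + j10.
|H(j10)| = |2| / |3 + j10| = 2 / 10.440 ≈ 0.1916.

|H(j10)| ≈ 0.1916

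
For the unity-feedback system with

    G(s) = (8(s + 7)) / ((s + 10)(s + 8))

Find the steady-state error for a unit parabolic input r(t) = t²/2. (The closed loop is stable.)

G(s) has no poles at the origin.
This is a Type 0 system; Ka = lim_{s→0} s^2·G(s) = 0, so the steady-state error for a parabola input is infinite.

e_ss = ∞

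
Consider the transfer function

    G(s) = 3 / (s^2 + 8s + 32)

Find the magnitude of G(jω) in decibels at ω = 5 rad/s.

Substitute s = j5: numerator = 3, denominator = 7 + j40.
|G(j5)| = |3| / |7 + j40| = 3 / 40.608 ≈ 0.07388.
In decibels: 20·log₁₀(0.07388) ≈ -22.6 dB.

|G(j5)|_dB ≈ -22.6 dB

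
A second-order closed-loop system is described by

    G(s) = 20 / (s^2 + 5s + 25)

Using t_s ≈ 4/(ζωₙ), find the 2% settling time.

t_s ≈ 1.600 s

Comparing s^2 + 5s + 25 to s^2 + 2ζωₙs + ωₙ²: ωₙ = 5 rad/s and ζ = 5/(2·5) = 0.5.
ζωₙ = 5/2 = 2.5, so t_s ≈ 4/(ζωₙ) = 4/2.5 = 1.600 s.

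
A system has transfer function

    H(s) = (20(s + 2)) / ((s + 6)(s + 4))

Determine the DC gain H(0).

H(0) = 5/3 ≈ 1.667

At s = 0 each factor (s + a) contributes a and each (s^2 + bs + c) contributes c.
H(0) = 20·(2) / ((6) · (4)) = 40/24 = 5/3.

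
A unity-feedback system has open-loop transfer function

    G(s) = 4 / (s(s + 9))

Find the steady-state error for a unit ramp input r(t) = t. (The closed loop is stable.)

e_ss = 2.250

G(s) has one pole at the origin.
This is a Type 1 system. Kv = lim_{s→0} s·G(s) = 4/9.
e_ss = 1/Kv = 1/(4/9) = 9/4 ≈ 2.250.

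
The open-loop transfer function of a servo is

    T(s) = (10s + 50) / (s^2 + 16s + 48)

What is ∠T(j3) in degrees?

At s = j3: numerator = 50 + j30, denominator = 39 + j48.
∠T = ∠num − ∠den = 30.964° − (50.906°) = -19.94°.

∠T(j3) ≈ -19.94°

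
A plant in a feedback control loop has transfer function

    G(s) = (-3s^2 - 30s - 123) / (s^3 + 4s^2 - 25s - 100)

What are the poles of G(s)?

s = -4, -5, 5

The poles are the roots of the denominator s^3 + 4s^2 - 25s - 100 = 0.
Trying s = -4: the polynomial evaluates to 0, so (s + 4) is a factor.
Dividing out leaves s^2 - 25 = 0.
Factoring the quadratic: (s + 5)(s - 5) = 0.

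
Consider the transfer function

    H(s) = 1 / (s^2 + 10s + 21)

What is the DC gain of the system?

Set s = 0: H(0) = (1) / (21) = 1/21.

H(0) = 1/21 ≈ 0.04762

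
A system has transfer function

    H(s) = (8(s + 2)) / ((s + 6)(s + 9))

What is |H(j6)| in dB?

|H(j6)|_dB ≈ -5.17 dB

Substitute s = j6: numerator = 16 + j48, denominator = 18 + j90.
|H(j6)| = |16 + j48| / |18 + j90| = 50.596 / 91.782 ≈ 0.5513.
In decibels: 20·log₁₀(0.5513) ≈ -5.17 dB.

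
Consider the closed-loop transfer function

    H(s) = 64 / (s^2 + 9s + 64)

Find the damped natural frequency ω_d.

Comparing s^2 + 9s + 64 to s^2 + 2ζωₙs + ωₙ²: ωₙ = 8 rad/s and ζ = 9/(2·8) = 0.5625.
ζωₙ = 9/2 = 4.5, so ω_d = ωₙ√(1−ζ²) = √(ωₙ² − (ζωₙ)²) = √(64 − 4.5²) = √43.75 ≈ 6.614 rad/s.

ω_d ≈ 6.614 rad/s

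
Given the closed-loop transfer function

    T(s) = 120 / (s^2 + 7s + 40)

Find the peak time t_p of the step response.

Comparing s^2 + 7s + 40 to s^2 + 2ζωₙs + ωₙ²: ωₙ = √40 ≈ 6.325 rad/s and ζ = 7/(2·√40) ≈ 0.5534.
ζωₙ = 7/2 = 3.5, so ω_d = ωₙ√(1−ζ²) = √(ωₙ² − (ζωₙ)²) = √(40 − 3.5²) = √27.75 ≈ 5.268 rad/s.
t_p = π/ω_d = π/5.268 ≈ 0.5964 s.

t_p ≈ 0.5964 s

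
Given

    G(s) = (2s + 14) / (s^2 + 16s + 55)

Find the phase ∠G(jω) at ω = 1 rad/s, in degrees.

At s = j1: numerator = 14 + j2, denominator = 54 + j16.
∠G = ∠num − ∠den = 8.1301° − (16.504°) = -8.374°.

∠G(j1) ≈ -8.374°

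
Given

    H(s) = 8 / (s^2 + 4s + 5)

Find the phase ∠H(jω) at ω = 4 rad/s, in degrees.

∠H(j4) ≈ -124.5°

At s = j4: numerator = 8, denominator = -11 + j16.
∠H = ∠num − ∠den = 0° − (124.51°) = -124.5°.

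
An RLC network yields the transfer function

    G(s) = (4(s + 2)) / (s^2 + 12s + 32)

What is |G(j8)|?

|G(j8)| ≈ 0.3260

Substitute s = j8: numerator = 8 + j32, denominator = -32 + j96.
|G(j8)| = |8 + j32| / |-32 + j96| = 32.985 / 101.19 ≈ 0.3260.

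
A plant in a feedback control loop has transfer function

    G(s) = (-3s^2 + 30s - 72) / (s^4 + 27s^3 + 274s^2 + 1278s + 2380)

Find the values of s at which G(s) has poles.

s = -5 + 3j, -5 - 3j, -7, -10

The poles are the roots of the denominator s^4 + 27s^3 + 274s^2 + 1278s + 2380 = 0.
Trying s = -7: the polynomial evaluates to 0, so (s + 7) is a factor.
Dividing out leaves s^3 + 20s^2 + 134s + 340 = 0.
This factors further as (s^2 + 10s + 34)(s + 10) = 0.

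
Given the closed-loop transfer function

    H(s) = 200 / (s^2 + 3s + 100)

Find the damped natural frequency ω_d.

Comparing s^2 + 3s + 100 to s^2 + 2ζωₙs + ωₙ²: ωₙ = 10 rad/s and ζ = 3/(2·10) = 0.15.
ζωₙ = 3/2 = 1.5, so ω_d = ωₙ√(1−ζ²) = √(ωₙ² − (ζωₙ)²) = √(100 − 1.5²) = √97.75 ≈ 9.887 rad/s.

ω_d ≈ 9.887 rad/s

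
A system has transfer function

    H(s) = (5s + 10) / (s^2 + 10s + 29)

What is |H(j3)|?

Substitute s = j3: numerator = 10 + j15, denominator = 20 + j30.
|H(j3)| = |10 + j15| / |20 + j30| = 18.028 / 36.056 = 0.5000.

|H(j3)| = 0.5000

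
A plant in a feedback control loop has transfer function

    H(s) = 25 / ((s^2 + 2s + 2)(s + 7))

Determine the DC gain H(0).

H(0) = 25/14 ≈ 1.786

Set s = 0: H(0) = (25) / (14) = 25/14.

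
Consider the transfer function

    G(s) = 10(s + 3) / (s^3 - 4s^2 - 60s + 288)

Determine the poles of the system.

The poles are the roots of the denominator s^3 - 4s^2 - 60s + 288 = 0.
Trying s = 6: the polynomial evaluates to 0, so (s - 6) is a factor.
Dividing out leaves s^2 + 2s - 48 = 0.
Factoring the quadratic: (s + 8)(s - 6) = 0.

s = 6, -8, 6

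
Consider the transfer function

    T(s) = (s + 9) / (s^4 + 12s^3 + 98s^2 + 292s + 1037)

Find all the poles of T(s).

The poles are the roots of the denominator s^4 + 12s^3 + 98s^2 + 292s + 1037 = 0.
No real roots exist; factor into two real quadratics: (s^2 + 2s + 17)(s^2 + 10s + 61) = 0.
Each quadratic gives a conjugate pair via the quadratic formula.

s = -1 ± 4j, -5 ± 6j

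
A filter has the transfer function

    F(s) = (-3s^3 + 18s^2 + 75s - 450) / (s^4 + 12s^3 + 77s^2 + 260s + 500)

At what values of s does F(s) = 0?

Set the numerator to zero: -3s^3 + 18s^2 + 75s - 450 = 0, i.e. -3·(s^3 - 6s^2 - 25s + 150) = 0.
Factoring: (s - 5)(s + 5)(s - 6) = 0.

s = 5, -5, 6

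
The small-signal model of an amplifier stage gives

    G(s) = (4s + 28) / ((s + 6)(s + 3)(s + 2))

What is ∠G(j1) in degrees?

At s = j1: numerator = 28 + j4, denominator = 25 + j35.
∠G = ∠num − ∠den = 8.1301° − (54.462°) = -46.33°.

∠G(j1) ≈ -46.33°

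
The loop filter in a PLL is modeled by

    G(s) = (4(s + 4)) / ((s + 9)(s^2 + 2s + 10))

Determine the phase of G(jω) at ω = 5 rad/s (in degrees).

∠G(j5) ≈ -124.0°

At s = j5: numerator = 16 + j20, denominator = -185 + j15.
∠G = ∠num − ∠den = 51.340° − (175.36°) = -124.0°.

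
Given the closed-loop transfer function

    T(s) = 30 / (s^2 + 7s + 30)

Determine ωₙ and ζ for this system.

Compare the denominator to the standard form s^2 + 2ζωₙs + ωₙ².
ωₙ² = 30, so ωₙ = √30 ≈ 5.477 rad/s.
2ζωₙ = 7, so ζ = 7/(2·√30) ≈ 0.6390.

ωₙ ≈ 5.477 rad/s, ζ ≈ 0.6390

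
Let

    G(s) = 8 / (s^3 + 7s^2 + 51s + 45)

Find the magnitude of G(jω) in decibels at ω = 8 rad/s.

|G(j8)|_dB ≈ -34.3 dB

Substitute s = j8: numerator = 8, denominator = -403 - j104.
|G(j8)| = |8| / |-403 - j104| = 8 / 416.20 ≈ 0.01922.
In decibels: 20·log₁₀(0.01922) ≈ -34.3 dB.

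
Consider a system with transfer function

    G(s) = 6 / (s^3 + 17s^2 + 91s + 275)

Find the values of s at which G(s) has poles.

s = -3 + 4j, -3 - 4j, -11

The poles are the roots of the denominator s^3 + 17s^2 + 91s + 275 = 0.
Trying s = -11: the polynomial evaluates to 0, so (s + 11) is a factor.
Dividing out leaves s^2 + 6s + 25 = 0.
The quadratic formula then gives s = -3 ± 4j.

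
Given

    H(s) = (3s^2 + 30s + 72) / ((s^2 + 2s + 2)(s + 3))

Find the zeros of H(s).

Set the numerator to zero: 3s^2 + 30s + 72 = 0, i.e. 3·(s^2 + 10s + 24) = 0.
Factoring: (s + 4)(s + 6) = 0.

s = -4, -6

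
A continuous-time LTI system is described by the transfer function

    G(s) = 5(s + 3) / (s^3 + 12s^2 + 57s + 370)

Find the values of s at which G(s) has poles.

The poles are the roots of the denominator s^3 + 12s^2 + 57s + 370 = 0.
Trying s = -10: the polynomial evaluates to 0, so (s + 10) is a factor.
Dividing out leaves s^2 + 2s + 37 = 0.
The quadratic formula then gives s = -1 ± 6j.

s = -1 ± 6j, -10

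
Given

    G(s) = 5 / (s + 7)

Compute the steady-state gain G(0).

Set s = 0: G(0) = (5) / (7) = 5/7.

G(0) = 5/7 ≈ 0.7143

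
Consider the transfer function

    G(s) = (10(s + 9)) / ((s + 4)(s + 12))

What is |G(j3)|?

|G(j3)| ≈ 1.534

Substitute s = j3: numerator = 90 + j30, denominator = 39 + j48.
|G(j3)| = |90 + j30| / |39 + j48| = 94.868 / 61.847 ≈ 1.534.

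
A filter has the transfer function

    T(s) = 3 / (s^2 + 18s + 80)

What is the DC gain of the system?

Set s = 0: T(0) = (3) / (80) = 3/80.

T(0) = 3/80 ≈ 0.03750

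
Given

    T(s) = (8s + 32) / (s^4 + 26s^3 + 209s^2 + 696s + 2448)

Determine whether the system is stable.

The denominator s^4 + 26s^3 + 209s^2 + 696s + 2448 factors as (s + 12)^2(s^2 + 2s + 17), giving poles at s = -12, -12, -1 ± 4j.
Since all poles lie strictly in the left half-plane, the system is stable.

stable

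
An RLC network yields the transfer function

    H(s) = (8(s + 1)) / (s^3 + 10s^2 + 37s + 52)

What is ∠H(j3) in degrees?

At s = j3: numerator = 8 + j24, denominator = -38 + j84.
∠H = ∠num − ∠den = 71.565° − (114.34°) = -42.78°.

∠H(j3) ≈ -42.78°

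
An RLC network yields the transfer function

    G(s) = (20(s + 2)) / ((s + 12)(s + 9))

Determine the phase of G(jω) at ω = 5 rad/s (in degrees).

At s = j5: numerator = 40 + j100, denominator = 83 + j105.
∠G = ∠num − ∠den = 68.199° − (51.674°) = 16.52°.

∠G(j5) ≈ 16.52°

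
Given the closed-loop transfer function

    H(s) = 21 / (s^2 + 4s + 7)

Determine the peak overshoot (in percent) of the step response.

%OS ≈ 2.66%

Comparing s^2 + 4s + 7 to s^2 + 2ζωₙs + ωₙ²: ωₙ = √7 ≈ 2.646 rad/s and ζ = 4/(2·√7) ≈ 0.7559.
%OS = 100·exp(−πζ/√(1−ζ²)) = 100·exp(−π·0.7559/√(1−0.7559²)) ≈ 2.66%.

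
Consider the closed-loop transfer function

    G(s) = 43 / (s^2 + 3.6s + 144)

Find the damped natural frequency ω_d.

Comparing s^2 + 3.6s + 144 to s^2 + 2ζωₙs + ωₙ²: ωₙ = 12 rad/s and ζ = 3.6/(2·12) = 0.15.
ζωₙ = 3.6/2 = 1.8, so ω_d = ωₙ√(1−ζ²) = √(ωₙ² − (ζωₙ)²) = √(144 − 1.8²) = √140.76 ≈ 11.86 rad/s.

ω_d ≈ 11.86 rad/s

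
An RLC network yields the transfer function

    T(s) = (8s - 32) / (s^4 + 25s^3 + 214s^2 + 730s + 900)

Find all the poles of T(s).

The poles are the roots of the denominator s^4 + 25s^3 + 214s^2 + 730s + 900 = 0.
Trying s = -9: the polynomial evaluates to 0, so (s + 9) is a factor.
Dividing out leaves s^3 + 16s^2 + 70s + 100 = 0.
This factors further as (s^2 + 6s + 10)(s + 10) = 0.

s = -3 ± j, -9, -10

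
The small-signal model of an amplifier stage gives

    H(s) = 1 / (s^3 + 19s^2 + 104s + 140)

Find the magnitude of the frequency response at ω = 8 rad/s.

Substitute s = j8: numerator = 1, denominator = -1076 + j320.
|H(j8)| = |1| / |-1076 + j320| = 1 / 1122.6 ≈ 0.0008908.

|H(j8)| ≈ 0.0008908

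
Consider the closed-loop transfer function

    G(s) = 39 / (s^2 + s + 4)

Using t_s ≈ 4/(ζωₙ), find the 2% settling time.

Comparing s^2 + s + 4 to s^2 + 2ζωₙs + ωₙ²: ωₙ = 2 rad/s and ζ = 1/(2·2) = 0.25.
ζωₙ = 1/2 = 0.5, so t_s ≈ 4/(ζωₙ) = 4/0.5 = 8 s.

t_s ≈ 8 s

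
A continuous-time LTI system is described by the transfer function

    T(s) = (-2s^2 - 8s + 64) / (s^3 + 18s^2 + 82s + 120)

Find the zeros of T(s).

s = -8, 4

Set the numerator to zero: -2s^2 - 8s + 64 = 0, i.e. -2·(s^2 + 4s - 32) = 0.
Factoring: (s + 8)(s - 4) = 0.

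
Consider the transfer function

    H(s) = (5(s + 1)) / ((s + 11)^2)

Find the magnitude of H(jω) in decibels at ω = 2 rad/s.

Substitute s = j2: numerator = 5 + j10, denominator = 117 + j44.
|H(j2)| = |5 + j10| / |117 + j44| = 11.180 / 125 ≈ 0.08944.
In decibels: 20·log₁₀(0.08944) ≈ -21.0 dB.

|H(j2)|_dB ≈ -21.0 dB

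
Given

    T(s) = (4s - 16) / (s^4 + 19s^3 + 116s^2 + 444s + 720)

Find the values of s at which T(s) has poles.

The poles are the roots of the denominator s^4 + 19s^3 + 116s^2 + 444s + 720 = 0.
Trying s = -12: the polynomial evaluates to 0, so (s + 12) is a factor.
Dividing out leaves s^3 + 7s^2 + 32s + 60 = 0.
This factors further as (s^2 + 4s + 20)(s + 3) = 0.

s = -2 + 4j, -2 - 4j, -12, -3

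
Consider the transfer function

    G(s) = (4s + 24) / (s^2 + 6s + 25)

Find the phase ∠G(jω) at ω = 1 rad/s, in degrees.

∠G(j1) ≈ -4.574°

At s = j1: numerator = 24 + j4, denominator = 24 + j6.
∠G = ∠num − ∠den = 9.4623° − (14.036°) = -4.574°.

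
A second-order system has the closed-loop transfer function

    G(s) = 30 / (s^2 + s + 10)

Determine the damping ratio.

Compare the denominator to the standard form s^2 + 2ζωₙs + ωₙ².
ωₙ² = 10, so ωₙ = √10 ≈ 3.162 rad/s.
2ζωₙ = 1, so ζ = 1/(2·√10) ≈ 0.1581.
With ζ = 0.1581 the response is underdamped.

ζ ≈ 0.1581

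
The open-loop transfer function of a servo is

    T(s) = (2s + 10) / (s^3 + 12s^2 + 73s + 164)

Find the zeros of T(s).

s = -5

Set the numerator to zero: 2s + 10 = 0, i.e. 2·(s + 5) = 0.
So s = -5.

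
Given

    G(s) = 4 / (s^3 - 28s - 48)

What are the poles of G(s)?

The poles are the roots of the denominator s^3 - 28s - 48 = 0.
Trying s = -4: the polynomial evaluates to 0, so (s + 4) is a factor.
Dividing out leaves s^2 - 4s - 12 = 0.
Factoring the quadratic: (s - 6)(s + 2) = 0.

s = -4, 6, -2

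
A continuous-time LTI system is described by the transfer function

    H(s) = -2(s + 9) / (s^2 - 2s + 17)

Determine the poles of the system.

The poles are the roots of the denominator s^2 - 2s + 17 = 0.
Using the quadratic formula: s = (2 ± √(-64))/2 = 1 ± 4j.

s = 1 + 4j, 1 - 4j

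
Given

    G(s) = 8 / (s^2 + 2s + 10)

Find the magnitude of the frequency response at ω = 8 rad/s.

Substitute s = j8: numerator = 8, denominator = -54 + j16.
|G(j8)| = |8| / |-54 + j16| = 8 / 56.321 ≈ 0.1420.

|G(j8)| ≈ 0.1420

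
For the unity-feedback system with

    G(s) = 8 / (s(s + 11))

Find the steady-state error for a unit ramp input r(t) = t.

G(s) has one pole at the origin.
This is a Type 1 system. Kv = lim_{s→0} s·G(s) = 8/11.
e_ss = 1/Kv = 1/(8/11) = 11/8 ≈ 1.375.

e_ss = 1.375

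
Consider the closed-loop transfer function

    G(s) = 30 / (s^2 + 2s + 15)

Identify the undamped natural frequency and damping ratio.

Compare the denominator to the standard form s^2 + 2ζωₙs + ωₙ².
ωₙ² = 15, so ωₙ = √15 ≈ 3.873 rad/s.
2ζωₙ = 2, so ζ = 2/(2·√15) ≈ 0.2582.
With ζ = 0.2582 the response is underdamped.

ωₙ ≈ 3.873 rad/s, ζ ≈ 0.2582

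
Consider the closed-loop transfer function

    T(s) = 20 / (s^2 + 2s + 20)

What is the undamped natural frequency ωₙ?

Compare the denominator to the standard form s^2 + 2ζωₙs + ωₙ².
ωₙ² = 20, so ωₙ = √20 ≈ 4.472 rad/s.

ωₙ ≈ 4.472 rad/s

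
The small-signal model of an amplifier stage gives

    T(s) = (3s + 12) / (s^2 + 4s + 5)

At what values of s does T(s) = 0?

s = -4

Set the numerator to zero: 3s + 12 = 0, i.e. 3·(s + 4) = 0.
So s = -4.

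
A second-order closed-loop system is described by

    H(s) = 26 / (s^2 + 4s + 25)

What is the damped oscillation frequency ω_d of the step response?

ω_d ≈ 4.583 rad/s

Comparing s^2 + 4s + 25 to s^2 + 2ζωₙs + ωₙ²: ωₙ = 5 rad/s and ζ = 4/(2·5) = 0.4.
ζωₙ = 4/2 = 2, so ω_d = ωₙ√(1−ζ²) = √(ωₙ² − (ζωₙ)²) = √(25 − 2²) = √21 ≈ 4.583 rad/s.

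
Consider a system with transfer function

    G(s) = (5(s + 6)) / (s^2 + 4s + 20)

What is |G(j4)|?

Substitute s = j4: numerator = 30 + j20, denominator = 4 + j16.
|G(j4)| = |30 + j20| / |4 + j16| = 36.056 / 16.492 ≈ 2.186.

|G(j4)| ≈ 2.186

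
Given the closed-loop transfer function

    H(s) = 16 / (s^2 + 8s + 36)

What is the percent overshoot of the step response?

Comparing s^2 + 8s + 36 to s^2 + 2ζωₙs + ωₙ²: ωₙ = 6 rad/s and ζ = 8/(2·6) ≈ 0.6667.
%OS = 100·exp(−πζ/√(1−ζ²)) = 100·exp(−π·0.6667/√(1−0.6667²)) ≈ 6.02%.

%OS ≈ 6.02%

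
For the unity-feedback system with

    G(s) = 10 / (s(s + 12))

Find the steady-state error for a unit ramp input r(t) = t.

e_ss = 1.200

G(s) has one pole at the origin.
This is a Type 1 system. Kv = lim_{s→0} s·G(s) = 10/12 = 5/6.
e_ss = 1/Kv = 1/(5/6) = 6/5 ≈ 1.200.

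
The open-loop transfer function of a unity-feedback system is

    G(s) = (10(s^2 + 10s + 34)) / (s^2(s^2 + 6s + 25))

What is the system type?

Type 2

The denominator has 2 factors of s at the origin (free integrators), so this is a Type 2 system.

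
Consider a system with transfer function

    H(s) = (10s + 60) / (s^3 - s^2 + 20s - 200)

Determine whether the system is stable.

unstable

The denominator s^3 - s^2 + 20s - 200 factors as (s^2 + 4s + 40)(s - 5), giving poles at s = -2 ± 6j, 5.
Since the pole(s) at s = 5 lie in the right half-plane, the system is unstable.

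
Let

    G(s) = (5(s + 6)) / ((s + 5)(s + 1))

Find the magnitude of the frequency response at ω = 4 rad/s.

|G(j4)| ≈ 1.366

Substitute s = j4: numerator = 30 + j20, denominator = -11 + j24.
|G(j4)| = |30 + j20| / |-11 + j24| = 36.056 / 26.401 ≈ 1.366.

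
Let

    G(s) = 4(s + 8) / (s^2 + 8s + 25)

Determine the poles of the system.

The poles are the roots of the denominator s^2 + 8s + 25 = 0.
Using the quadratic formula: s = (-8 ± √(-36))/2 = -4 ± 3j.

s = -4 ± 3j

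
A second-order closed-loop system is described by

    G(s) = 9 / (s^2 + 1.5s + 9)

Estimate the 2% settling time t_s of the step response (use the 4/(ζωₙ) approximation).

Comparing s^2 + 1.5s + 9 to s^2 + 2ζωₙs + ωₙ²: ωₙ = 3 rad/s and ζ = 1.5/(2·3) = 0.25.
ζωₙ = 1.5/2 = 0.75, so t_s ≈ 4/(ζωₙ) = 4/0.75 ≈ 5.333 s.

t_s ≈ 5.333 s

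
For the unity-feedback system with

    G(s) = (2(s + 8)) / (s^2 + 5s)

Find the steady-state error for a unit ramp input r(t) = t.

G(s) has one pole at the origin.
This is a Type 1 system. Kv = lim_{s→0} s·G(s) = 16/5.
e_ss = 1/Kv = 1/(16/5) = 5/16 ≈ 0.3125.

e_ss = 0.3125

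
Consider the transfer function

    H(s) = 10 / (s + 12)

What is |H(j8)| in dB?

|H(j8)|_dB ≈ -3.18 dB

Substitute s = j8: numerator = 10, denominator = 12 + j8.
|H(j8)| = |10| / |12 + j8| = 10 / 14.422 ≈ 0.6934.
In decibels: 20·log₁₀(0.6934) ≈ -3.18 dB.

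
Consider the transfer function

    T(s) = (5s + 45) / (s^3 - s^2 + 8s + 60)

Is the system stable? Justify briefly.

unstable

The denominator s^3 - s^2 + 8s + 60 factors as (s^2 - 4s + 20)(s + 3), giving poles at s = 2 ± 4j, -3.
Since the pole(s) at s = 2 ± 4j lie in the right half-plane, the system is unstable.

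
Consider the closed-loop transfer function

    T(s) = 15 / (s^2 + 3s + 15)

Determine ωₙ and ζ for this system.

ωₙ ≈ 3.873 rad/s, ζ ≈ 0.3873

Compare the denominator to the standard form s^2 + 2ζωₙs + ωₙ².
ωₙ² = 15, so ωₙ = √15 ≈ 3.873 rad/s.
2ζωₙ = 3, so ζ = 3/(2·√15) ≈ 0.3873.
With ζ = 0.3873 the response is underdamped.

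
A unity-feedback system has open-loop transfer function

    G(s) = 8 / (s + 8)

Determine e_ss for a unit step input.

e_ss = 0.5000

G(s) has no poles at the origin.
This is a Type 0 system. Kp = lim_{s→0} G(s) = 8/8 = 1.
e_ss = 1/(1 + Kp) = 1/(1 + 1) = 1/2 ≈ 0.5000.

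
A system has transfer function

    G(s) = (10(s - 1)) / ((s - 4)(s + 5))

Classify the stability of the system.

unstable

The poles can be read from the denominator factors: s = 4, -5.
Since the pole(s) at s = 4 lie in the right half-plane, the system is unstable.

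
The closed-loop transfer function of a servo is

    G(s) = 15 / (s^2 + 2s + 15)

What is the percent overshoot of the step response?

%OS ≈ 43.2%

Comparing s^2 + 2s + 15 to s^2 + 2ζωₙs + ωₙ²: ωₙ = √15 ≈ 3.873 rad/s and ζ = 2/(2·√15) ≈ 0.2582.
%OS = 100·exp(−πζ/√(1−ζ²)) = 100·exp(−π·0.2582/√(1−0.2582²)) ≈ 43.2%.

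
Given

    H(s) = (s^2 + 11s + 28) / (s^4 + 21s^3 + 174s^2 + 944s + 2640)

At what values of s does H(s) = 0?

Set the numerator to zero: s^2 + 11s + 28 = 0.
Factoring: (s + 7)(s + 4) = 0.

s = -7, -4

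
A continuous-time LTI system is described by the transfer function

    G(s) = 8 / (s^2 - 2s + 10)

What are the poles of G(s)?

The poles are the roots of the denominator s^2 - 2s + 10 = 0.
Using the quadratic formula: s = (2 ± √(-36))/2 = 1 ± 3j.

s = 1 ± 3j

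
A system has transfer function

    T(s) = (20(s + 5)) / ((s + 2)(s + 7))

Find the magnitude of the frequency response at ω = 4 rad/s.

|T(j4)| ≈ 3.552

Substitute s = j4: numerator = 100 + j80, denominator = -2 + j36.
|T(j4)| = |100 + j80| / |-2 + j36| = 128.06 / 36.056 ≈ 3.552.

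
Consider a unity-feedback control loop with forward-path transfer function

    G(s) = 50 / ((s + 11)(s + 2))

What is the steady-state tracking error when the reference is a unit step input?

e_ss = 0.3056

G(s) has no poles at the origin.
This is a Type 0 system. Kp = lim_{s→0} G(s) = 50/22 = 25/11.
e_ss = 1/(1 + Kp) = 1/(1 + 25/11) = 11/36 ≈ 0.3056.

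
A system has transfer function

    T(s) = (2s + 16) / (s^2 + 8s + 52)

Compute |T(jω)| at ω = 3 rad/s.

|T(j3)| ≈ 0.3470

Substitute s = j3: numerator = 16 + j6, denominator = 43 + j24.
|T(j3)| = |16 + j6| / |43 + j24| = 17.088 / 49.244 ≈ 0.3470.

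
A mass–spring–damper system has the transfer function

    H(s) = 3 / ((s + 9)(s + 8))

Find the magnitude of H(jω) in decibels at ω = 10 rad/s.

Substitute s = j10: numerator = 3, denominator = -28 + j170.
|H(j10)| = |3| / |-28 + j170| = 3 / 172.29 ≈ 0.01741.
In decibels: 20·log₁₀(0.01741) ≈ -35.2 dB.

|H(j10)|_dB ≈ -35.2 dB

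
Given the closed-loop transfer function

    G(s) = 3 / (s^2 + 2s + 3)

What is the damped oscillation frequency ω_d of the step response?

Comparing s^2 + 2s + 3 to s^2 + 2ζωₙs + ωₙ²: ωₙ = √3 ≈ 1.732 rad/s and ζ = 2/(2·√3) ≈ 0.5774.
ζωₙ = 2/2 = 1, so ω_d = ωₙ√(1−ζ²) = √(ωₙ² − (ζωₙ)²) = √(3 − 1²) = √2 ≈ 1.414 rad/s.

ω_d ≈ 1.414 rad/s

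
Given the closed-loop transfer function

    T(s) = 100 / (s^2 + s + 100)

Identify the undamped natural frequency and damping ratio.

Compare the denominator to the standard form s^2 + 2ζωₙs + ωₙ².
ωₙ² = 100, so ωₙ = 10 rad/s.
2ζωₙ = 1, so ζ = 1/(2·10) = 0.05.
With ζ = 0.05 the response is underdamped.

ωₙ = 10 rad/s, ζ = 0.05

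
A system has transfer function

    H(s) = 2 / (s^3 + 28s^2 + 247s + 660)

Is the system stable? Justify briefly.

stable

The denominator s^3 + 28s^2 + 247s + 660 factors as (s + 12)(s + 11)(s + 5), giving poles at s = -12, -11, -5.
Since all poles lie strictly in the left half-plane, the system is stable.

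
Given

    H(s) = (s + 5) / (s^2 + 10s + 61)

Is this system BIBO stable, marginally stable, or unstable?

The denominator s^2 + 10s + 61 factors as (s^2 + 10s + 61), giving poles at s = -5 ± 6j.
Since all poles lie strictly in the left half-plane, the system is stable.

stable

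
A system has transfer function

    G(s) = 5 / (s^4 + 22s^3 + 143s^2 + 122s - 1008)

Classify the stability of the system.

The denominator s^4 + 22s^3 + 143s^2 + 122s - 1008 factors as (s + 7)(s + 9)(s + 8)(s - 2), giving poles at s = -7, -9, -8, 2.
Since the pole(s) at s = 2 lie in the right half-plane, the system is unstable.

unstable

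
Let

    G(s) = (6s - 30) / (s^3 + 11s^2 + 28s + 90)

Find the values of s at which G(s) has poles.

s = -1 + 3j, -1 - 3j, -9

The poles are the roots of the denominator s^3 + 11s^2 + 28s + 90 = 0.
Trying s = -9: the polynomial evaluates to 0, so (s + 9) is a factor.
Dividing out leaves s^2 + 2s + 10 = 0.
The quadratic formula then gives s = -1 ± 3j.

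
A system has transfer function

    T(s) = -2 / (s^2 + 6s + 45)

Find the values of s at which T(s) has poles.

The poles are the roots of the denominator s^2 + 6s + 45 = 0.
Using the quadratic formula: s = (-6 ± √(-144))/2 = -3 ± 6j.

s = -3 ± 6j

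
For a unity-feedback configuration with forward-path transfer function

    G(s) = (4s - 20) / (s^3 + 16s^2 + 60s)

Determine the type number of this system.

Type 1

Factor s from the denominator: s^3 + 16s^2 + 60s = s·(s^2 + 16s + 60).
There is 1 pole at the origin, so the system is Type 1.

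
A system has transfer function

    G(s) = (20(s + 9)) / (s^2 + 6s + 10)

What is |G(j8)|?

|G(j8)| ≈ 3.333

Substitute s = j8: numerator = 180 + j160, denominator = -54 + j48.
|G(j8)| = |180 + j160| / |-54 + j48| = 240.83 / 72.250 ≈ 3.333.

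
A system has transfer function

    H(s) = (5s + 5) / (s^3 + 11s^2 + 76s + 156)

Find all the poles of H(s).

The poles are the roots of the denominator s^3 + 11s^2 + 76s + 156 = 0.
Trying s = -3: the polynomial evaluates to 0, so (s + 3) is a factor.
Dividing out leaves s^2 + 8s + 52 = 0.
The quadratic formula then gives s = -4 ± 6j.

s = -4 ± 6j, -3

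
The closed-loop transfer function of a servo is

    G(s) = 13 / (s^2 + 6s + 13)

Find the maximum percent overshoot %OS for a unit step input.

Comparing s^2 + 6s + 13 to s^2 + 2ζωₙs + ωₙ²: ωₙ = √13 ≈ 3.606 rad/s and ζ = 6/(2·√13) ≈ 0.8321.
%OS = 100·exp(−πζ/√(1−ζ²)) = 100·exp(−π·0.8321/√(1−0.8321²)) ≈ 0.898%.

%OS ≈ 0.898%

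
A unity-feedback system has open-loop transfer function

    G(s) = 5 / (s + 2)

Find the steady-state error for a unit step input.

G(s) has no poles at the origin.
This is a Type 0 system. Kp = lim_{s→0} G(s) = 5/2.
e_ss = 1/(1 + Kp) = 1/(1 + 5/2) = 2/7 ≈ 0.2857.

e_ss = 0.2857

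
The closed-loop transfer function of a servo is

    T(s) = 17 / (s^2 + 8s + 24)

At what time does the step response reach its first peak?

Comparing s^2 + 8s + 24 to s^2 + 2ζωₙs + ωₙ²: ωₙ = √24 ≈ 4.899 rad/s and ζ = 8/(2·√24) ≈ 0.8165.
ζωₙ = 8/2 = 4, so ω_d = ωₙ√(1−ζ²) = √(ωₙ² − (ζωₙ)²) = √(24 − 4²) = √8 ≈ 2.828 rad/s.
t_p = π/ω_d = π/2.828 ≈ 1.111 s.

t_p ≈ 1.111 s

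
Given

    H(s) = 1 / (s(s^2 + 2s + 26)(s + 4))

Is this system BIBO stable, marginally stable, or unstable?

marginally stable

The poles can be read from the denominator factors: s = 0, -1 + 5j, -1 - 5j, -4.
Since the simple pole(s) at s = 0 lie on the jω-axis with none in the right half-plane, the system is marginally stable.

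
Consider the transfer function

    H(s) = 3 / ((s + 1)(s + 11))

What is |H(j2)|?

|H(j2)| = 0.1200

Substitute s = j2: numerator = 3, denominator = 7 + j24.
|H(j2)| = |3| / |7 + j24| = 3 / 25 = 0.1200.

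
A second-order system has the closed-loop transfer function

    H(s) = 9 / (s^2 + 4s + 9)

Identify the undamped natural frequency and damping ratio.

Compare the denominator to the standard form s^2 + 2ζωₙs + ωₙ².
ωₙ² = 9, so ωₙ = 3 rad/s.
2ζωₙ = 4, so ζ = 4/(2·3) ≈ 0.6667.
With ζ = 0.6667 the response is underdamped.

ωₙ = 3 rad/s, ζ ≈ 0.6667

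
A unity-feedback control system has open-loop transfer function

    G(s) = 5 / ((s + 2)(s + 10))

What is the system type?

The denominator has no factor of s at the origin — no free integrator — so this is a Type 0 system.

Type 0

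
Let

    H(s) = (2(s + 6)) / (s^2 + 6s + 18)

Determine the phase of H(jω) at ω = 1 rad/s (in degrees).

At s = j1: numerator = 12 + j2, denominator = 17 + j6.
∠H = ∠num − ∠den = 9.4623° − (19.440°) = -9.978°.

∠H(j1) ≈ -9.978°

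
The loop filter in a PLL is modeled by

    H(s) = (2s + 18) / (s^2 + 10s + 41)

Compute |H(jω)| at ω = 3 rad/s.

Substitute s = j3: numerator = 18 + j6, denominator = 32 + j30.
|H(j3)| = |18 + j6| / |32 + j30| = 18.974 / 43.863 ≈ 0.4326.

|H(j3)| ≈ 0.4326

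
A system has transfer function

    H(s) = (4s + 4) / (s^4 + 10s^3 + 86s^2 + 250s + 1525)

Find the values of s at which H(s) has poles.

s = 5j, -5j, -5 + 6j, -5 - 6j

The poles are the roots of the denominator s^4 + 10s^3 + 86s^2 + 250s + 1525 = 0.
No real roots exist; factor into two real quadratics: (s^2 + 25)(s^2 + 10s + 61) = 0.
Each quadratic gives a conjugate pair via the quadratic formula.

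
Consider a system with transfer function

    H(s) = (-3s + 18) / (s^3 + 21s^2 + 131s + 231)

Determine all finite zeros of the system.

s = 6

Set the numerator to zero: -3s + 18 = 0, i.e. -3·(s - 6) = 0.
So s = 6.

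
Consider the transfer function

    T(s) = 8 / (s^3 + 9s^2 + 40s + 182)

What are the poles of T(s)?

s = -1 ± 5j, -7

The poles are the roots of the denominator s^3 + 9s^2 + 40s + 182 = 0.
Trying s = -7: the polynomial evaluates to 0, so (s + 7) is a factor.
Dividing out leaves s^2 + 2s + 26 = 0.
The quadratic formula then gives s = -1 ± 5j.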